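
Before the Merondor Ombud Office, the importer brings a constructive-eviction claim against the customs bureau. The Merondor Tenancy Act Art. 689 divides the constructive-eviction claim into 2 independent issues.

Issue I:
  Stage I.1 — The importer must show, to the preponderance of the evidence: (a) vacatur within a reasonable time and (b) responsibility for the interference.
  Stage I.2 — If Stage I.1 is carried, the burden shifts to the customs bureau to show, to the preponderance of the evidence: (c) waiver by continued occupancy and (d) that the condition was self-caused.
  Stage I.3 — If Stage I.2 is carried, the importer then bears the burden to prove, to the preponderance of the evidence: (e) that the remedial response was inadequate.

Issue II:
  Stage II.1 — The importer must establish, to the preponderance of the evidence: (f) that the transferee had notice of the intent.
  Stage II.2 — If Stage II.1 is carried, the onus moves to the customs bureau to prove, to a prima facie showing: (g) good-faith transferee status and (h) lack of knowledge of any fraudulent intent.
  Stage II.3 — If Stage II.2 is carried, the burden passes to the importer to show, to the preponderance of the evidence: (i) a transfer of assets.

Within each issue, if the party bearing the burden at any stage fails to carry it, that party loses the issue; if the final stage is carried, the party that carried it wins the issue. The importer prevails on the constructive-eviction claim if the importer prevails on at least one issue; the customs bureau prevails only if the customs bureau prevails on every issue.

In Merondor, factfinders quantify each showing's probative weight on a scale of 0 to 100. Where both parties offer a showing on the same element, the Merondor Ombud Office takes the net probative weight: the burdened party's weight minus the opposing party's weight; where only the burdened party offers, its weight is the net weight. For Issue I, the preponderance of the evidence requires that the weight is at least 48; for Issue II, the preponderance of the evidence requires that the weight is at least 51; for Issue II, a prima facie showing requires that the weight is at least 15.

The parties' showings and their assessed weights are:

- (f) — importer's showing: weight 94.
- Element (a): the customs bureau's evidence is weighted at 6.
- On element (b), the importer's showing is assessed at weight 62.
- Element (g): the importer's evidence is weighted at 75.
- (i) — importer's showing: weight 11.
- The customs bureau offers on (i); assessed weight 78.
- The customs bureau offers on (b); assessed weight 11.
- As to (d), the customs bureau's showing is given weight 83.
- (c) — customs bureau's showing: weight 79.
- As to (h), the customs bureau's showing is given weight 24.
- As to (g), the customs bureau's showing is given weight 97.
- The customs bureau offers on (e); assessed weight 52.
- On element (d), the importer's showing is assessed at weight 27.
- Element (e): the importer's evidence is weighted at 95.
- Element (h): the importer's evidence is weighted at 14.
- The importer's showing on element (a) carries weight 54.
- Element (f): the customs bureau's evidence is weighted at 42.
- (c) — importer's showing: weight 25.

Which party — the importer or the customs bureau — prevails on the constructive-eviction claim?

importer

— Issue I —
Stage I.1 — burden on importer; standard: the preponderance of the evidence (weight is at least 48).
    (a): 54 − 6 = 48 ≥ 48 [met]
    (b): 62 − 11 = 51 ≥ 48 [met]
  Stage I.1 is satisfied; the onus moves to the customs bureau.
Stage I.2 — burden on customs bureau; standard: the preponderance of the evidence (weight is at least 48).
    (c): 79 − 25 = 54 ≥ 48 [met]
    (d): 83 − 27 = 56 ≥ 48 [met]
  Stage I.2 is satisfied; the onus moves to the importer.
Stage I.3 — burden on importer; standard: the preponderance of the evidence (weight is at least 48).
    (e): 95 − 52 = 43 < 48 [not met]
  The importer does not carry Stage I.3.
The analysis ends at Stage I.3; the customs bureau prevails on this issue.
— Issue II —
Stage II.1 (importer, the preponderance of the evidence, weight is at least 51): (f) net 94−42=52 ≥ 51 — meets.
  Stage II.1 is satisfied; the onus moves to the customs bureau.
Stage II.2 (customs bureau, a prima facie showing, weight is at least 15): (g) net 97−75=22 ≥ 15 — meets; (h) net 24−14=10 < 15 — fails.
  Stage II.2 not carried; the customs bureau fails its burden.
The analysis ends at Stage II.2; the importer prevails on this issue.
Per-issue: Issue I → customs bureau; Issue II → importer. The importer must prevail on at least one issue; overall, the importer prevails.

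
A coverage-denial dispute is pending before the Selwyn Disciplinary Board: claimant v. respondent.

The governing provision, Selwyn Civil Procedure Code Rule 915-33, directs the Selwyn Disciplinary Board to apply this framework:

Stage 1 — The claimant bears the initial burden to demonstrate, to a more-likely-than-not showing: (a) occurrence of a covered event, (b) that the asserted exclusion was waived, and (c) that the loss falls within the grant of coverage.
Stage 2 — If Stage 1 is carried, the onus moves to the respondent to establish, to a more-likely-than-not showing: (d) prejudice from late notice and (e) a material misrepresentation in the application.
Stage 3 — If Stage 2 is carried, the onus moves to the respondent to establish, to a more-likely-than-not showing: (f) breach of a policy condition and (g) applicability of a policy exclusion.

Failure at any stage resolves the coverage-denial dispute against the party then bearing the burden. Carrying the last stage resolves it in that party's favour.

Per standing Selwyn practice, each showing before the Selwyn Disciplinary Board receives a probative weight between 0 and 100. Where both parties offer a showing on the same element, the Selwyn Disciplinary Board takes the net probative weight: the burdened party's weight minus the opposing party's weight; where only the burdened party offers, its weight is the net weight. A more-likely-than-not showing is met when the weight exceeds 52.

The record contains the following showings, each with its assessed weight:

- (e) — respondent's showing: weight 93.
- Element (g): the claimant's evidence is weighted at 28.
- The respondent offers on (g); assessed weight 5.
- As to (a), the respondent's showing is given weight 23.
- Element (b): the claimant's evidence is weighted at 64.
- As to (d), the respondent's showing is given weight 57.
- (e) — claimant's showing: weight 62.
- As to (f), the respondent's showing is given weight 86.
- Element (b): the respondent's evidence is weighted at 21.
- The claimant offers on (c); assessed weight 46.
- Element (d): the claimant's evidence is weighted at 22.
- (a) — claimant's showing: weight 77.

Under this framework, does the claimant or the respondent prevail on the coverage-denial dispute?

respondent

Stage 1 — burden on claimant; standard: a more-likely-than-not showing (weight exceeds 52).
    (a): 77 − 23 = 54 > 52 [met]
    (b): 64 − 21 = 43 ≤ 52 [not met]
    (c): 46 ≤ 52 [not met]
  Not every element is met, so the claimant fails to carry Stage 1.
So the respondent prevails.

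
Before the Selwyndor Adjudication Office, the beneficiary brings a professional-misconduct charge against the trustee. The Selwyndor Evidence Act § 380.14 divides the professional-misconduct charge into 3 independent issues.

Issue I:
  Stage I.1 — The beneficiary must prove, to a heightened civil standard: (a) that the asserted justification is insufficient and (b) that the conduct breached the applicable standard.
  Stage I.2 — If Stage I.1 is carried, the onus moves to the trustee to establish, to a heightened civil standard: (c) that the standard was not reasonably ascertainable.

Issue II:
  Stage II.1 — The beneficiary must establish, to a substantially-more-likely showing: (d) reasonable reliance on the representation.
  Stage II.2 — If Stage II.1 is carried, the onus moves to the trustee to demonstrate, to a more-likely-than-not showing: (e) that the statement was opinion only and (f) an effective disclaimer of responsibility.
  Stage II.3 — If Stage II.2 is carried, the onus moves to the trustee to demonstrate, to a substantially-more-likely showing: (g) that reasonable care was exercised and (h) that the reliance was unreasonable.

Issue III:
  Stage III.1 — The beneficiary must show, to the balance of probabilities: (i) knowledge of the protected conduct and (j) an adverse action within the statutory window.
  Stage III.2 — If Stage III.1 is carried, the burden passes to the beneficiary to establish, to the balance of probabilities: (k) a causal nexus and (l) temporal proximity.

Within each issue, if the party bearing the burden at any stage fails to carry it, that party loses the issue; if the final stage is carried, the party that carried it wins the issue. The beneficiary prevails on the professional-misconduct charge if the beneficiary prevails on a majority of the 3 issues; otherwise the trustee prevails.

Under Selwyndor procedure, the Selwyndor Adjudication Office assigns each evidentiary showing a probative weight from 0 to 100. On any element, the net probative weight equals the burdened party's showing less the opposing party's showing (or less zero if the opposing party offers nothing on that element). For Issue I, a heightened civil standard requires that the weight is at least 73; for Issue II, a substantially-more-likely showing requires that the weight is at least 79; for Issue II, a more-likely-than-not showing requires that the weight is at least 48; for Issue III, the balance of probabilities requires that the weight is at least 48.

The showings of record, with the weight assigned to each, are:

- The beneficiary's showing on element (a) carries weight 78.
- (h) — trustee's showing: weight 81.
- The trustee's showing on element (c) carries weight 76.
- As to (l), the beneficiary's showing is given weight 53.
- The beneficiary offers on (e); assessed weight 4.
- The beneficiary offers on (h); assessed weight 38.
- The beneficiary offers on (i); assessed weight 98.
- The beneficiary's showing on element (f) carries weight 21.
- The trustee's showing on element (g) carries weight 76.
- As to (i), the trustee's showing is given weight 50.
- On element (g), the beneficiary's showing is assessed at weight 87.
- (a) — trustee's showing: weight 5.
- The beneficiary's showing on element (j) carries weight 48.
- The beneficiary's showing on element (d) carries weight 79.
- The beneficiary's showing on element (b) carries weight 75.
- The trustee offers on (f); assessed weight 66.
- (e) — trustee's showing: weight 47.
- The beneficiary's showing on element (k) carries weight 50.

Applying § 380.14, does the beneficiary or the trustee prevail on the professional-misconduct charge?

beneficiary

— Issue I —
Stage I.1 (beneficiary, a heightened civil standard, weight is at least 73): (a) net 78−5=73 ≥ 73 — meets; (b) 75 ≥ 73 — meets.
  Stage I.1 is satisfied; the onus moves to the trustee.
Stage I.2 (trustee, a heightened civil standard, weight is at least 73): (c) 76 ≥ 73 — meets.
  Stage I.2 carried; the final stage is satisfied.
With every stage satisfied, the trustee prevails on this issue.
— Issue II —
Stage II.1 — burden on beneficiary; standard: a substantially-more-likely showing (weight is at least 79).
    (d): 79 ≥ 79 [met]
  The beneficiary carries Stage II.1; the trustee now bears the burden.
Stage II.2 — burden on trustee; standard: a more-likely-than-not showing (weight is at least 48).
    (e): 47 − 4 = 43 < 48 [not met]
    (f): 66 − 21 = 45 < 48 [not met]
  The trustee does not carry Stage II.2.
The beneficiary prevails on this issue.
— Issue III —
Stage III.1 (beneficiary, the balance of probabilities, weight is at least 48): (i) net 98−50=48 ≥ 48 — meets; (j) 48 ≥ 48 — meets.
  Stage III.1 is satisfied; the beneficiary continues to bear the burden.
Stage III.2 (beneficiary, the balance of probabilities, weight is at least 48): (k) 50 ≥ 48 — meets; (l) 53 ≥ 48 — meets.
  The beneficiary carries the last stage.
With every stage satisfied, the beneficiary prevails on this issue.
Per-issue: Issue I → trustee; Issue II → beneficiary; Issue III → beneficiary. The beneficiary must prevail on a majority of issues; overall, the beneficiary prevails.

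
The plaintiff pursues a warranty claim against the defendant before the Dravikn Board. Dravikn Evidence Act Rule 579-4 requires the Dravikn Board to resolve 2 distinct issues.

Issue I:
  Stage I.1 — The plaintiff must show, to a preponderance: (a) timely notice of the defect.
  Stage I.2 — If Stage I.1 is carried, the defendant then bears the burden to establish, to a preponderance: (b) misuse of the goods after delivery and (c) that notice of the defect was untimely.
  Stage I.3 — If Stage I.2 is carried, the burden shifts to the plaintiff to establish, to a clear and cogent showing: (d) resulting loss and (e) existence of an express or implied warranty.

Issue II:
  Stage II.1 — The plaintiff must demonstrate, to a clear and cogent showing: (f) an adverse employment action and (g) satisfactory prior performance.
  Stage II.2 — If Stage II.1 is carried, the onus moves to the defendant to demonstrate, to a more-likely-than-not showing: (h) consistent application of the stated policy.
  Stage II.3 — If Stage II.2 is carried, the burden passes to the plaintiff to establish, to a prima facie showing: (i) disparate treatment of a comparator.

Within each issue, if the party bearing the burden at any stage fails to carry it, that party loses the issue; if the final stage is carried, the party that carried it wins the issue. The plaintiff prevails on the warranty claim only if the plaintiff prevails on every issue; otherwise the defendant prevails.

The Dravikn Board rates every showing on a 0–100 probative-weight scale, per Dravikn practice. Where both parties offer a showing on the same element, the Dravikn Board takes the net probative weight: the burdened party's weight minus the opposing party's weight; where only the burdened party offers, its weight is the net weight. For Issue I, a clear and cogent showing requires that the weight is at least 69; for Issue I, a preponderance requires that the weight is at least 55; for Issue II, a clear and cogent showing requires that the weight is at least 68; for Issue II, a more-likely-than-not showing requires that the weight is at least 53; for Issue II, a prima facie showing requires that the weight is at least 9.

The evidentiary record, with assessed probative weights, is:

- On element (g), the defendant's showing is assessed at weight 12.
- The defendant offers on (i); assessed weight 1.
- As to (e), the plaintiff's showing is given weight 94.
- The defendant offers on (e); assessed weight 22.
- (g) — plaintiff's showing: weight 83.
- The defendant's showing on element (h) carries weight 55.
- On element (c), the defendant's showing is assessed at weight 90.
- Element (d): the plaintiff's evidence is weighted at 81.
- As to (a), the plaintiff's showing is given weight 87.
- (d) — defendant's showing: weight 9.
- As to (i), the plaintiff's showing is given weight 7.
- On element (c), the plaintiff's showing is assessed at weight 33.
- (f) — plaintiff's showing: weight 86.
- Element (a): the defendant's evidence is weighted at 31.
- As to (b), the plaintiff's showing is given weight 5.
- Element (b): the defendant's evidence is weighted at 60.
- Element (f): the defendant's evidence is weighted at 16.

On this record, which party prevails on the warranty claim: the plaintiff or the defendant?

defendant

— Issue I —
Stage I.1 (plaintiff, a preponderance, weight is at least 55): (a) net 87−31=56 ≥ 55 — meets.
  The plaintiff carries Stage I.1; the defendant now bears the burden.
Stage I.2 (defendant, a preponderance, weight is at least 55): (b) net 60−5=55 ≥ 55 — meets; (c) net 90−33=57 ≥ 55 — meets.
  Stage I.2 carried; the burden shifts to the plaintiff.
Stage I.3 (plaintiff, a clear and cogent showing, weight is at least 69): (d) net 81−9=72 ≥ 69 — meets; (e) net 94−22=72 ≥ 69 — meets.
  All elements met at the final stage.
All stages carried — the plaintiff prevails on this issue.
— Issue II —
Stage II.1 (plaintiff, a clear and cogent showing, weight is at least 68): (f) net 86−16=70 ≥ 68 — meets; (g) net 83−12=71 ≥ 68 — meets.
  The plaintiff carries Stage II.1; the defendant now bears the burden.
Stage II.2 (defendant, a more-likely-than-not showing, weight is at least 53): (h) 55 ≥ 53 — meets.
  Stage II.2 carried; the burden shifts to the plaintiff.
Stage II.3 (plaintiff, a prima facie showing, weight is at least 9): (i) net 7−1=6 < 9 — fails.
  Stage II.3 not carried; the plaintiff fails its burden.
The analysis ends at Stage II.3; the defendant prevails on this issue.
Per-issue: Issue I → plaintiff; Issue II → defendant. The plaintiff must prevail on every issue; overall, the defendant prevails.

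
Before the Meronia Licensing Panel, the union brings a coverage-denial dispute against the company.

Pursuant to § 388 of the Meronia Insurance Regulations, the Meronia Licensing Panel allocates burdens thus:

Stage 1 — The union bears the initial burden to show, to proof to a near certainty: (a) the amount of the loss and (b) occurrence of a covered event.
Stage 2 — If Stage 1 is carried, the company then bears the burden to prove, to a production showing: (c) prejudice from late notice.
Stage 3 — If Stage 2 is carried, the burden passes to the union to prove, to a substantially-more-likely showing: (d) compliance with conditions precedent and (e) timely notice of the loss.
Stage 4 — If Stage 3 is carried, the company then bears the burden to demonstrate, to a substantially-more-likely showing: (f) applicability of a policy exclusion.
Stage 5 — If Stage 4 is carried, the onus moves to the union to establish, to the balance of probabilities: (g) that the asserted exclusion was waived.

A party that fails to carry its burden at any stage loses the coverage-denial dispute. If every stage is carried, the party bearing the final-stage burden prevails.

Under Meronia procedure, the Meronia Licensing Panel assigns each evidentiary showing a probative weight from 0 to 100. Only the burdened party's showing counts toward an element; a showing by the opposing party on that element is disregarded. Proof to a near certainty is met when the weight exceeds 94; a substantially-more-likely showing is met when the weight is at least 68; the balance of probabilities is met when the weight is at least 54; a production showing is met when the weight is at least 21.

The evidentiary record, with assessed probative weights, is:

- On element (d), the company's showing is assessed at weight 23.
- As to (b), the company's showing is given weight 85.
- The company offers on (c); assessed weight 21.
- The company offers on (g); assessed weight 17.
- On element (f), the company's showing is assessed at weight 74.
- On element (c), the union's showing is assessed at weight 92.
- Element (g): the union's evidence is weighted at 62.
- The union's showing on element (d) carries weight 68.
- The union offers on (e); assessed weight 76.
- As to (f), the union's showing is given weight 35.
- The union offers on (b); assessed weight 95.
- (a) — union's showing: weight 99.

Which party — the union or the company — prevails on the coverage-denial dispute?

union

At Stage 1 the union must meet proof to a near certainty (weight exceeds 94): on (a) the weight is 99, which does exceed 94, so (a) meets the standard; on (b) the weight is 95 (the company's 85 is given no effect), > 94, so (b) meets the standard.
  The union carries Stage 1; the company now bears the burden.
At Stage 2 the company must meet a production showing (weight is at least 21): on (c) the weight is 21 (the union's 92 is given no effect), ≥ 21, so (c) meets the standard.
  The company carries Stage 2; the union now bears the burden.
At Stage 3 the union must meet a substantially-more-likely showing (weight is at least 68): on (d) the weight is 68 (the company's 23 is given no effect), which does reach 68, so (d) meets the standard; on (e) the weight is 76, ≥ 68, so (e) meets the standard.
  Stage 3 carried; the burden shifts to the company.
At Stage 4 the company must meet a substantially-more-likely showing (weight is at least 68): on (f) the weight is 74 (the union's 35 is given no effect), which does reach 68, so (f) meets the standard.
  All elements met. The burden passes to the union.
At Stage 5 the union must meet the balance of probabilities (weight is at least 54): on (g) the weight is 62 (the company's 17 is given no effect), which does reach 54, so (g) meets the standard.
  The union carries the last stage.
All stages carried — the union prevails.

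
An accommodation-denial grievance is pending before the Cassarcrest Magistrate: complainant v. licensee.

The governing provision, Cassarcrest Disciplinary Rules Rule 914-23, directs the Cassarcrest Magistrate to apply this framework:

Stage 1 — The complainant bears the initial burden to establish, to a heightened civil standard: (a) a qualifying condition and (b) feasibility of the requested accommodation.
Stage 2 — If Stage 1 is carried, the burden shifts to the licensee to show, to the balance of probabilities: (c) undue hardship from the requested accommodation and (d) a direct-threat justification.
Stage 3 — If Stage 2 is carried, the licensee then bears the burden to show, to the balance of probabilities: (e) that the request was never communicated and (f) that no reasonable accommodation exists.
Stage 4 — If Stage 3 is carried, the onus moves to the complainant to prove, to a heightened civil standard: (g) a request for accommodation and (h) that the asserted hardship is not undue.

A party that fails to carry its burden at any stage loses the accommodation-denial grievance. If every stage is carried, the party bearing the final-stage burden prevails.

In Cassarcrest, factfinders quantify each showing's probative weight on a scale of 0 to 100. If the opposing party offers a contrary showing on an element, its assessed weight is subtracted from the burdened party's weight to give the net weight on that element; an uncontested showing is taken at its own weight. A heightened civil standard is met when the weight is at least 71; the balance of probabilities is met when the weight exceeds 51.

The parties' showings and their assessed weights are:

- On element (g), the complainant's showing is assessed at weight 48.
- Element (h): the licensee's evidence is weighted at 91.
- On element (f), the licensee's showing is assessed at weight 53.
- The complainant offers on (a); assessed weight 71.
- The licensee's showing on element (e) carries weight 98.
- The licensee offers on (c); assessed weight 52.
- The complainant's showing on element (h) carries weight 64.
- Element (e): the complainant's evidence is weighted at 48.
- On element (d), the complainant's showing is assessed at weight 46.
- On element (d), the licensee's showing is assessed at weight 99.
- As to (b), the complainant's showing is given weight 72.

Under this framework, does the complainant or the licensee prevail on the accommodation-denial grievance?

complainant

At Stage 1 the complainant must meet a heightened civil standard (weight is at least 71): on (a) the weight is 71, which does reach 71, so (a) meets the standard; on (b) the weight is 72, ≥ 71, so (b) meets the standard.
  All elements met. The burden passes to the licensee.
At Stage 2 the licensee must meet the balance of probabilities (weight exceeds 51): on (c) the weight is 52, > 51, so (c) meets the standard; on (d) the weight is 99 less the opposing 46 gives net 53, > 51, so (d) meets the standard.
  All elements met. The licensee retains the burden for Stage 3.
At Stage 3 the licensee must meet the balance of probabilities (weight exceeds 51): on (e) the weight is 98 less the opposing 48 gives net 50, ≤ 51, so (e) does not meet the standard; on (f) the weight is 53, which does exceed 51, so (f) meets the standard.
  Not every element is met, so the licensee fails to carry Stage 3.
The complainant prevails.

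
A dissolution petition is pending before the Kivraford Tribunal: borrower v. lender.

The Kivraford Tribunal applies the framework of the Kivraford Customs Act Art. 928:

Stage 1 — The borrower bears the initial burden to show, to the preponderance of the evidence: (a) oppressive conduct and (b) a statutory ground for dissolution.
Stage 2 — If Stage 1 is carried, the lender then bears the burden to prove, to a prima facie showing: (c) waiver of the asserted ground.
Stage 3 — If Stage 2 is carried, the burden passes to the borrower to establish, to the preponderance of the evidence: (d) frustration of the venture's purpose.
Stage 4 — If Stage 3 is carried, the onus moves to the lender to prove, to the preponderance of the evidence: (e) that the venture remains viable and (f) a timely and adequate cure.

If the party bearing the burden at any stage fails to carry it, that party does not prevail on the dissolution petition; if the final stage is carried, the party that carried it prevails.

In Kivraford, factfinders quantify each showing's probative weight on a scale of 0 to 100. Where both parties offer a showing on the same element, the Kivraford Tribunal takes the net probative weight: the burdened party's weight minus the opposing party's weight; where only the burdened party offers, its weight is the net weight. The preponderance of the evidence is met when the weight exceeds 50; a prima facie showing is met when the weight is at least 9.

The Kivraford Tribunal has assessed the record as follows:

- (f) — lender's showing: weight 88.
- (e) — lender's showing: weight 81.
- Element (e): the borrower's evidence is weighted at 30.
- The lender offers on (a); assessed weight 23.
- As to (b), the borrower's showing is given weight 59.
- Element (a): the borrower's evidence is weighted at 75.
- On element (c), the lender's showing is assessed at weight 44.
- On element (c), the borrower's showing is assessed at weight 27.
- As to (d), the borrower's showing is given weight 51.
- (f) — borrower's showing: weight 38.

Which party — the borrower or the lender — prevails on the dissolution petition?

At Stage 1 the borrower must meet the preponderance of the evidence (weight exceeds 50): on (a) the weight is 75 less the opposing 23 gives net 52, > 50, so (a) meets the standard; on (b) the weight is 59, which does exceed 50, so (b) meets the standard.
  All elements met. The burden passes to the lender.
At Stage 2 the lender must meet a prima facie showing (weight is at least 9): on (c) the weight is 44 less the opposing 27 gives net 17, ≥ 9, so (c) meets the standard.
  Stage 2 carried; the burden shifts to the borrower.
At Stage 3 the borrower must meet the preponderance of the evidence (weight exceeds 50): on (d) the weight is 51, which does exceed 50, so (d) meets the standard.
  All elements met. The burden passes to the lender.
At Stage 4 the lender must meet the preponderance of the evidence (weight exceeds 50): on (e) the weight is 81 less the opposing 30 gives net 51, which does exceed 50, so (e) meets the standard; on (f) the weight is 88 less the opposing 38 gives net 50, which does not exceed 50, so (f) does not meet the standard.
  The lender does not carry Stage 4.
So the borrower prevails.

borrower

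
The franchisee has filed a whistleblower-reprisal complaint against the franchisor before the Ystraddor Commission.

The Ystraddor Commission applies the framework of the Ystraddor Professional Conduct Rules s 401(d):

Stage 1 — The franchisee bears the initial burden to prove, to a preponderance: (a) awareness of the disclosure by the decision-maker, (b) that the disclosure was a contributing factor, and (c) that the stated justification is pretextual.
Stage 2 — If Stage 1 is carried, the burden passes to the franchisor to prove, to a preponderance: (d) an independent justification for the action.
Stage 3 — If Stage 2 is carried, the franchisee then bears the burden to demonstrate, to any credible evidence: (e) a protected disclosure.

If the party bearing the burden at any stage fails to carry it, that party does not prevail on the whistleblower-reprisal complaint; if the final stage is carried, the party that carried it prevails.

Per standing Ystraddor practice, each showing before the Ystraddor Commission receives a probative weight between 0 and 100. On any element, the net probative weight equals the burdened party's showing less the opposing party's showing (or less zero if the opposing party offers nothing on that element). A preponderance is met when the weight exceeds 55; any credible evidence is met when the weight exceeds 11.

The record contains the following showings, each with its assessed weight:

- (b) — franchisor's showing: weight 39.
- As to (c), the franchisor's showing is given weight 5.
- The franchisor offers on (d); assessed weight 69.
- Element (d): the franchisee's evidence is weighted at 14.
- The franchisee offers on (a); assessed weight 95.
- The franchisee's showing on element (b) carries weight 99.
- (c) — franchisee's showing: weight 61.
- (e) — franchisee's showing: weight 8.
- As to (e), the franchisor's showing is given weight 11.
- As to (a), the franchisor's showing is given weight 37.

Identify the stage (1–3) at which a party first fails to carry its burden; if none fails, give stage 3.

stage 2

Stage 1 — burden on franchisee; standard: a preponderance (weight exceeds 55).
    (a): 95 − 37 = 58 > 55 [met]
    (b): 99 − 39 = 60 > 55 [met]
    (c): 61 − 5 = 56 > 55 [met]
  Stage 1 carried; the burden shifts to the franchisor.
Stage 2 — burden on franchisor; standard: a preponderance (weight exceeds 55).
    (d): 69 − 14 = 55 ≤ 55 [not met]
  Not every element is met, so the franchisor fails to carry Stage 2.
The analysis ends at Stage 2; the franchisee prevails.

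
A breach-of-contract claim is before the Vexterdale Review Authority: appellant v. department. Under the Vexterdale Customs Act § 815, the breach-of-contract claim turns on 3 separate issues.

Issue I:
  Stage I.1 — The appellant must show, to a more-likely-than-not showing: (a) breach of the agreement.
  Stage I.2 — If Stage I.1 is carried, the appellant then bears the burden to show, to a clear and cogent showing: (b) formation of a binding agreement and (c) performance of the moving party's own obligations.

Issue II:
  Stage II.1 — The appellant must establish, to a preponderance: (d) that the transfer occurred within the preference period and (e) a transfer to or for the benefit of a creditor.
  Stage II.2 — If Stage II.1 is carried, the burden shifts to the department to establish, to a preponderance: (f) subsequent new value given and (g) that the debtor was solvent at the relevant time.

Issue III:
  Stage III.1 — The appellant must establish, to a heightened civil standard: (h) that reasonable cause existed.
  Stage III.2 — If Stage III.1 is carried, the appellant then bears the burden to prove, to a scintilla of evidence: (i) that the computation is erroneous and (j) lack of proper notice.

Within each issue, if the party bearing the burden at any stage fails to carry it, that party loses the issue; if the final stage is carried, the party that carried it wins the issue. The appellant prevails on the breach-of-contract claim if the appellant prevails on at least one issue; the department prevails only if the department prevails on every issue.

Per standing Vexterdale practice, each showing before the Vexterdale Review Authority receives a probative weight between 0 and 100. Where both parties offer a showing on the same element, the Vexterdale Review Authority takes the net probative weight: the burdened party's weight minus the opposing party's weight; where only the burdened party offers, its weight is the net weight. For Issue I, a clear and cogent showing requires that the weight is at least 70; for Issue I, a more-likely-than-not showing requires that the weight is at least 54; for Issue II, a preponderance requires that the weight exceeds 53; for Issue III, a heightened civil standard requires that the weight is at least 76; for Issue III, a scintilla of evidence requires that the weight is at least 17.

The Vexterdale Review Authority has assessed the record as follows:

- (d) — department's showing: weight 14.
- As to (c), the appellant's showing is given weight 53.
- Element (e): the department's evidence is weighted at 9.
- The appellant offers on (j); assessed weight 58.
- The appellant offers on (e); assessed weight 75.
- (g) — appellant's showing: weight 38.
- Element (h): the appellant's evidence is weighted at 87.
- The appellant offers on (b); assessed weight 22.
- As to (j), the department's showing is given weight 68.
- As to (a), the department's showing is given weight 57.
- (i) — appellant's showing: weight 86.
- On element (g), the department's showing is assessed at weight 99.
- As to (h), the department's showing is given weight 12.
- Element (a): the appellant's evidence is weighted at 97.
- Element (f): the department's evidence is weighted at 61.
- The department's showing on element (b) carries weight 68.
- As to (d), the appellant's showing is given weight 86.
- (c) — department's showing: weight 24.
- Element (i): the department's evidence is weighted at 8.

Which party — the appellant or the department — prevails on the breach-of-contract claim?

department

— Issue I —
At Stage I.1 the appellant must meet a more-likely-than-not showing (weight is at least 54): on (a) the weight is 97 less the opposing 57 gives net 40, < 54, so (a) does not meet the standard.
  The appellant does not carry Stage I.1.
The analysis ends at Stage I.1; the department prevails on this issue.
— Issue II —
At Stage II.1 the appellant must meet a preponderance (weight exceeds 53): on (d) the weight is 86 less the opposing 14 gives net 72, > 53, so (d) meets the standard; on (e) the weight is 75 less the opposing 9 gives net 66, > 53, so (e) meets the standard.
  The appellant carries Stage II.1; the department now bears the burden.
At Stage II.2 the department must meet a preponderance (weight exceeds 53): on (f) the weight is 61, which does exceed 53, so (f) meets the standard; on (g) the weight is 99 less the opposing 38 gives net 61, > 53, so (g) meets the standard.
  All elements met at the final stage.
Every stage carried; the department prevails on this issue.
— Issue III —
At Stage III.1 the appellant must meet a heightened civil standard (weight is at least 76): on (h) the weight is 87 less the opposing 12 gives net 75, which does not reach 76, so (h) does not meet the standard.
  Stage III.1 not carried; the appellant fails its burden.
The department prevails on this issue.
Per-issue: Issue I → department; Issue II → department; Issue III → department. The appellant must prevail on at least one issue; overall, the department prevails.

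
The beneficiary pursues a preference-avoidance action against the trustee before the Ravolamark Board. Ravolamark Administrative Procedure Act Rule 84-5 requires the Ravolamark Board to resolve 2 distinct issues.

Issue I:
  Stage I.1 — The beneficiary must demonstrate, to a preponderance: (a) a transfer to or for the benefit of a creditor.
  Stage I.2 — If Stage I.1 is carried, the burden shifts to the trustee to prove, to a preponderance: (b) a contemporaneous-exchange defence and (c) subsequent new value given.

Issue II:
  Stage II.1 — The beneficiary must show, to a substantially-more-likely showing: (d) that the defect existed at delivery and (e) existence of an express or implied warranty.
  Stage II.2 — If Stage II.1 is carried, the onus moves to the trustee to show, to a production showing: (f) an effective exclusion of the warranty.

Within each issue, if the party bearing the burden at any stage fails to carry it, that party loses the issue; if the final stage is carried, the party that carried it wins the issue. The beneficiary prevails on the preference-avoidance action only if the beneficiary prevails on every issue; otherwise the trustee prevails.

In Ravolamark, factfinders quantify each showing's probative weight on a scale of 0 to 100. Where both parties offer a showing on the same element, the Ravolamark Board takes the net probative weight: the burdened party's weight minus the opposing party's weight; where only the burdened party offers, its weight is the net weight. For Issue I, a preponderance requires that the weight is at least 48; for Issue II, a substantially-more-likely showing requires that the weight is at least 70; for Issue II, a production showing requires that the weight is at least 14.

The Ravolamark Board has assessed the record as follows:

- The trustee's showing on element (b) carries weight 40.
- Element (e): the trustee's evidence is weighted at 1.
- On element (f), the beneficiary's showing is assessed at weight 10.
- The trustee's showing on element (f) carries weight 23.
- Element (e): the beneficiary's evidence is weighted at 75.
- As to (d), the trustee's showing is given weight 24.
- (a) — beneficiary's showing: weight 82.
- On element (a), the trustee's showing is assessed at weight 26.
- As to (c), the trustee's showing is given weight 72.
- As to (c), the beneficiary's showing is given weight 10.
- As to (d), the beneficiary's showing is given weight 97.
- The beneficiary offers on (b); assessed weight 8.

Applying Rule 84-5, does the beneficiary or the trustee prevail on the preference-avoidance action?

— Issue I —
At Stage I.1 the beneficiary must meet a preponderance (weight is at least 48): on (a) the weight is 82 less the opposing 26 gives net 56, ≥ 48, so (a) meets the standard.
  Stage I.1 carried; the burden shifts to the trustee.
At Stage I.2 the trustee must meet a preponderance (weight is at least 48): on (b) the weight is 40 less the opposing 8 gives net 32, < 48, so (b) does not meet the standard; on (c) the weight is 72 less the opposing 10 gives net 62, ≥ 48, so (c) meets the standard.
  Stage I.2 not carried; the trustee fails its burden.
The beneficiary prevails on this issue.
— Issue II —
Stage II.1 — burden on beneficiary; standard: a substantially-more-likely showing (weight is at least 70).
    (d): 97 − 24 = 73 ≥ 70 [met]
    (e): 75 − 1 = 74 ≥ 70 [met]
  Stage II.1 is satisfied; the onus moves to the trustee.
Stage II.2 — burden on trustee; standard: a production showing (weight is at least 14).
    (f): 23 − 10 = 13 < 14 [not met]
  The trustee does not carry Stage II.2.
So the beneficiary prevails on this issue.
Per-issue: Issue I → beneficiary; Issue II → beneficiary. The beneficiary must prevail on every issue; overall, the beneficiary prevails.

beneficiary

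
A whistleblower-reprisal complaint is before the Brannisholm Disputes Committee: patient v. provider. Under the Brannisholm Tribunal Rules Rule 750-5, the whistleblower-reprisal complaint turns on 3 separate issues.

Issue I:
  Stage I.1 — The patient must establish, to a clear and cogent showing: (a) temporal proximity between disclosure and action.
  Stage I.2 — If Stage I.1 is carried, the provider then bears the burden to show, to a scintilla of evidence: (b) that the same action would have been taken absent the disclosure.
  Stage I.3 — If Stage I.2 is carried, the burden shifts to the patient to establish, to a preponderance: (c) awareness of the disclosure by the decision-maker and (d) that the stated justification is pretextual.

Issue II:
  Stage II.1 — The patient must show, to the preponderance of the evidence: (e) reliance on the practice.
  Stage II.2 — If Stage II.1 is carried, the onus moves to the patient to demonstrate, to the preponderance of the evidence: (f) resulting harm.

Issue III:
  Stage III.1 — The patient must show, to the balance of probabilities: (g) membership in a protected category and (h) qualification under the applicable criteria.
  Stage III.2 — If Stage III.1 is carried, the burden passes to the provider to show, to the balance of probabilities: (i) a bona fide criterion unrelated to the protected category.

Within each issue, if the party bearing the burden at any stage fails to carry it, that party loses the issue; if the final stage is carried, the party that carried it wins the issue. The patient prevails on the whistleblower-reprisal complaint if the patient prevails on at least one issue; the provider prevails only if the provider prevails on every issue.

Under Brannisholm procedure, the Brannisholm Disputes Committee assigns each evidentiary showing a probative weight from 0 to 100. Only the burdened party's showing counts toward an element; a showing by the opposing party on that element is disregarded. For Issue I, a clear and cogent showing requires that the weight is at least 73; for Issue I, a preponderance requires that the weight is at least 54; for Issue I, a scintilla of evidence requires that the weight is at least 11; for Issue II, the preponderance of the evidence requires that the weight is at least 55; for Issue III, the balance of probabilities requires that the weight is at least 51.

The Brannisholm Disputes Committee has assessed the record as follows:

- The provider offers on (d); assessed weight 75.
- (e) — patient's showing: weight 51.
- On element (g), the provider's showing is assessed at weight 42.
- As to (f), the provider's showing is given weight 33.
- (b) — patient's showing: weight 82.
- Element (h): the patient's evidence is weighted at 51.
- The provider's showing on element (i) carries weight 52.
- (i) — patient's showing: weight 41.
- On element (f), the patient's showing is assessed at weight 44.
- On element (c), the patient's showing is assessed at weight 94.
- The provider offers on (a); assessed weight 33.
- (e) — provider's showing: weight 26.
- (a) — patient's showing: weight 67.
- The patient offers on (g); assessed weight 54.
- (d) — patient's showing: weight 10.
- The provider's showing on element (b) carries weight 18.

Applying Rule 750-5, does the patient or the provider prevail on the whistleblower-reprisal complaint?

— Issue I —
Stage I.1 (patient, a clear and cogent showing, weight is at least 73): (a) 67 (provider's 33 disregarded) < 73 — fails.
  Not every element is met, so the patient fails to carry Stage I.1.
So the provider prevails on this issue.
— Issue II —
At Stage II.1 the patient must meet the preponderance of the evidence (weight is at least 55): on (e) the weight is 51 (the provider's 26 is given no effect), which does not reach 55, so (e) does not meet the standard.
  The patient does not carry Stage II.1.
So the provider prevails on this issue.
— Issue III —
Stage III.1 (patient, the balance of probabilities, weight is at least 51): (g) 54 (provider's 42 disregarded) ≥ 51 — meets; (h) 51 ≥ 51 — meets.
  Stage III.1 carried; the burden shifts to the provider.
Stage III.2 (provider, the balance of probabilities, weight is at least 51): (i) 52 (patient's 41 disregarded) ≥ 51 — meets.
  All elements met at the final stage.
Every stage carried; the provider prevails on this issue.
Per-issue: Issue I → provider; Issue II → provider; Issue III → provider. The patient must prevail on at least one issue; overall, the provider prevails.

provider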